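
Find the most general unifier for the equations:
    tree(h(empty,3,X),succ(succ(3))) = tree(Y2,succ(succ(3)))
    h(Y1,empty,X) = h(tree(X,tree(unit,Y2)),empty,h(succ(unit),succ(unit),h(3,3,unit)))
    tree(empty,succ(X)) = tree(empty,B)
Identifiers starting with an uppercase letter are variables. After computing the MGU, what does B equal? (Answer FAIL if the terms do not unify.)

succ(h(succ(unit),succ(unit),h(3,3,unit)))

Decompose tree/2: h(empty,3,X) = Y2,  succ(succ(3)) = succ(succ(3)).
Bind Y2 := h(empty,3,X); substituting into the one remaining equation that mentions Y2 gives: h(Y1,empty,X) = h(tree(X,tree(unit,h(empty,3,X))),empty,h(succ(unit),succ(unit),h(3,3,unit))).
Delete trivial equation succ(succ(3)) = succ(succ(3)).
Decompose h/3: Y1 = tree(X,tree(unit,h(empty,3,X))),  empty = empty,  X = h(succ(unit),succ(unit),h(3,3,unit)).
Bind Y1 := tree(X,tree(unit,h(empty,3,X))); no other remaining equation mentions Y1.
Delete trivial equation empty = empty.
Bind X := h(succ(unit),succ(unit),h(3,3,unit)); substituting into the remaining equation gives: tree(empty,succ(h(succ(unit),succ(unit),h(3,3,unit)))) = tree(empty,B). Substituting into the earlier bindings gives Y2 := h(empty,3,h(succ(unit),succ(unit),h(3,3,unit))), Y1 := tree(h(succ(unit),succ(unit),h(3,3,unit)),tree(unit,h(empty,3,h(succ(unit),succ(unit),h(3,3,unit))))).
Decompose tree/2: empty = empty,  succ(h(succ(unit),succ(unit),h(3,3,unit))) = B.
Delete trivial equation empty = empty.
Bind B := succ(h(succ(unit),succ(unit),h(3,3,unit))).
MGU = { Y2 ↦ h(empty,3,h(succ(unit),succ(unit),h(3,3,unit))), Y1 ↦ tree(h(succ(unit),succ(unit),h(3,3,unit)),tree(unit,h(empty,3,h(succ(unit),succ(unit),h(3,3,unit))))), X ↦ h(succ(unit),succ(unit),h(3,3,unit)), B ↦ succ(h(succ(unit),succ(unit),h(3,3,unit))) }, so B ↦ succ(h(succ(unit),succ(unit),h(3,3,unit))).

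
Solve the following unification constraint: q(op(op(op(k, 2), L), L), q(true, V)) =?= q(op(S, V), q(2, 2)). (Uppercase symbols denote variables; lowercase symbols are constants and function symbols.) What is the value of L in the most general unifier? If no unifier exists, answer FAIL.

Decompose q/2: op(op(op(k, 2), L), L) =?= op(S, V),  q(true, V) =?= q(2, 2).
Decompose op/2: op(op(k, 2), L) =?= S,  L =?= V.
Bind S := op(op(k, 2), L); no other remaining equation mentions S.
Bind L := V; no other remaining equation mentions L. Substituting into the earlier binding gives S := op(op(k, 2), V).
Decompose q/2: true =?= 2,  V =?= 2.
Clash: constants true and 2 differ; no unifier exists.

FAIL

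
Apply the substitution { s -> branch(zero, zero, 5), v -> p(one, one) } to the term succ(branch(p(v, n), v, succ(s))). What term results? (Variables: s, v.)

Replace each occurrence of s with branch(zero, zero, 5).
Replace each occurrence of v with p(one, one).
Result: succ(branch(p(p(one, one), n), p(one, one), succ(branch(zero, zero, 5)))).

succ(branch(p(p(one, one), n), p(one, one), succ(branch(zero, zero, 5))))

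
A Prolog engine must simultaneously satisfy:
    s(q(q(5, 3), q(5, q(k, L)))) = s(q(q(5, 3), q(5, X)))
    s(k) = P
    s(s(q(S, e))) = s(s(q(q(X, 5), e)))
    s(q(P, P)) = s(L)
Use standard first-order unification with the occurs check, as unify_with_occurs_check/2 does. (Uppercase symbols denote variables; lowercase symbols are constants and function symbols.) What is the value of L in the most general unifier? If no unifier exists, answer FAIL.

Decompose s/1: q(q(5, 3), q(5, q(k, L))) = q(q(5, 3), q(5, X)).
Decompose q/2: q(5, 3) = q(5, 3),  q(5, q(k, L)) = q(5, X).
Delete trivial equation q(5, 3) = q(5, 3).
Decompose q/2: 5 = 5,  q(k, L) = X.
Delete trivial equation 5 = 5.
Bind X := q(k, L); substituting into the one remaining equation that mentions X gives: s(s(q(S, e))) = s(s(q(q(q(k, L), 5), e))).
Bind P := s(k); substituting into the one remaining equation that mentions P gives: s(q(s(k), s(k))) = s(L).
Decompose s/1: s(q(S, e)) = s(q(q(q(k, L), 5), e)).
Decompose s/1: q(S, e) = q(q(q(k, L), 5), e).
Decompose q/2: S = q(q(k, L), 5),  e = e.
Bind S := q(q(k, L), 5); no other remaining equation mentions S.
Delete trivial equation e = e.
Decompose s/1: q(s(k), s(k)) = L.
Bind L := q(s(k), s(k)). Substituting into the earlier bindings gives X := q(k, q(s(k), s(k))), S := q(q(k, q(s(k), s(k))), 5).
MGU = { X -> q(k, q(s(k), s(k))), P -> s(k), S -> q(q(k, q(s(k), s(k))), 5), L -> q(s(k), s(k)) }, so L -> q(s(k), s(k)).

q(s(k), s(k))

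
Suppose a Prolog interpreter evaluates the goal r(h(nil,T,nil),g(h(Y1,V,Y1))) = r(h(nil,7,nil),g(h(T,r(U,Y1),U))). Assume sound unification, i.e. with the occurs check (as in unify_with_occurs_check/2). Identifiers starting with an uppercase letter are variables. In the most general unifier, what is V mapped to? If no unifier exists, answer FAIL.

Decompose r/2: h(nil,T,nil) = h(nil,7,nil),  g(h(Y1,V,Y1)) = g(h(T,r(U,Y1),U)).
Decompose h/3: nil = nil,  T = 7,  nil = nil.
Delete trivial equation nil = nil.
Bind T := 7; substituting into the one remaining equation that mentions T gives: g(h(Y1,V,Y1)) = g(h(7,r(U,Y1),U)).
Delete trivial equation nil = nil.
Decompose g/1: h(Y1,V,Y1) = h(7,r(U,Y1),U).
Decompose h/3: Y1 = 7,  V = r(U,Y1),  Y1 = U.
Bind Y1 := 7; substituting into the remaining equations gives: V = r(U,7),  7 = U.
Bind V := r(U,7); no other remaining equation mentions V.
Bind U := 7. Substituting into the earlier binding gives V := r(7,7).
MGU = { T -> 7, Y1 -> 7, V -> r(7,7), U -> 7 }, so V -> r(7,7).

r(7,7)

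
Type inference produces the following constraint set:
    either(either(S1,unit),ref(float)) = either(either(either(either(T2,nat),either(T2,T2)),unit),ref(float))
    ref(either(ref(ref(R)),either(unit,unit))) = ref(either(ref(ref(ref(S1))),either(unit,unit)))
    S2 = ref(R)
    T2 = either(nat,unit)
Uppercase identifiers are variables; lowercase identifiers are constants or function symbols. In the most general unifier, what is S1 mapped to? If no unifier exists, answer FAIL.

Decompose either/2: either(S1,unit) = either(either(either(T2,nat),either(T2,T2)),unit),  ref(float) = ref(float).
Decompose either/2: S1 = either(either(T2,nat),either(T2,T2)),  unit = unit.
Bind S1 := either(either(T2,nat),either(T2,T2)); substituting into the one remaining equation that mentions S1 gives: ref(either(ref(ref(R)),either(unit,unit))) = ref(either(ref(ref(ref(either(either(T2,nat),either(T2,T2))))),either(unit,unit))).
Delete trivial equation unit = unit.
Delete trivial equation ref(float) = ref(float).
Decompose ref/1: either(ref(ref(R)),either(unit,unit)) = either(ref(ref(ref(either(either(T2,nat),either(T2,T2))))),either(unit,unit)).
Decompose either/2: ref(ref(R)) = ref(ref(ref(either(either(T2,nat),either(T2,T2))))),  either(unit,unit) = either(unit,unit).
Decompose ref/1: ref(R) = ref(ref(either(either(T2,nat),either(T2,T2)))).
Decompose ref/1: R = ref(either(either(T2,nat),either(T2,T2))).
Bind R := ref(either(either(T2,nat),either(T2,T2))); substituting into the one remaining equation that mentions R gives: S2 = ref(ref(either(either(T2,nat),either(T2,T2)))).
Delete trivial equation either(unit,unit) = either(unit,unit).
Bind S2 := ref(ref(either(either(T2,nat),either(T2,T2)))); no other remaining equation mentions S2.
Bind T2 := either(nat,unit). Substituting into the earlier bindings gives S1 := either(either(either(nat,unit),nat),either(either(nat,unit),either(nat,unit))), R := ref(either(either(either(nat,unit),nat),either(either(nat,unit),either(nat,unit)))), S2 := ref(ref(either(either(either(nat,unit),nat),either(either(nat,unit),either(nat,unit))))).
MGU = { S1 -> either(either(either(nat,unit),nat),either(either(nat,unit),either(nat,unit))), R -> ref(either(either(either(nat,unit),nat),either(either(nat,unit),either(nat,unit)))), S2 -> ref(ref(either(either(either(nat,unit),nat),either(either(nat,unit),either(nat,unit))))), T2 -> either(nat,unit) }, so S1 -> either(either(either(nat,unit),nat),either(either(nat,unit),either(nat,unit))).

either(either(either(nat,unit),nat),either(either(nat,unit),either(nat,unit)))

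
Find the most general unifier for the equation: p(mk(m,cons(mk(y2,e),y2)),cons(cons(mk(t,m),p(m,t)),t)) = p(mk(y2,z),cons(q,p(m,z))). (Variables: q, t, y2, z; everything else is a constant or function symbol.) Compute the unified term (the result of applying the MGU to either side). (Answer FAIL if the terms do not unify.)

p(mk(m,cons(mk(m,e),m)),cons(cons(mk(p(m,cons(mk(m,e),m)),m),p(m,p(m,cons(mk(m,e),m)))),p(m,cons(mk(m,e),m))))

Decompose p/2: mk(m,cons(mk(y2,e),y2)) = mk(y2,z),  cons(cons(mk(t,m),p(m,t)),t) = cons(q,p(m,z)).
Decompose mk/2: m = y2,  cons(mk(y2,e),y2) = z.
Bind y2 := m; substituting into the one remaining equation that mentions y2 gives: cons(mk(m,e),m) = z.
Bind z := cons(mk(m,e),m); substituting into the remaining equation gives: cons(cons(mk(t,m),p(m,t)),t) = cons(q,p(m,cons(mk(m,e),m))).
Decompose cons/2: cons(mk(t,m),p(m,t)) = q,  t = p(m,cons(mk(m,e),m)).
Bind q := cons(mk(t,m),p(m,t)); no other remaining equation mentions q.
Bind t := p(m,cons(mk(m,e),m)). Substituting into the earlier binding gives q := cons(mk(p(m,cons(mk(m,e),m)),m),p(m,p(m,cons(mk(m,e),m)))).
Applying the MGU to either side gives p(mk(m,cons(mk(m,e),m)),cons(cons(mk(p(m,cons(mk(m,e),m)),m),p(m,p(m,cons(mk(m,e),m)))),p(m,cons(mk(m,e),m)))).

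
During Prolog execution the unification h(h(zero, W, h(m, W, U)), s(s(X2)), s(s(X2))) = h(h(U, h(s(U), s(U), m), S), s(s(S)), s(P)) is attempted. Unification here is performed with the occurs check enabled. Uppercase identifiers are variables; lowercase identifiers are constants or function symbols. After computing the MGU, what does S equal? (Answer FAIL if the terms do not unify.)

h(m, h(s(zero), s(zero), m), zero)

Decompose h/3: h(zero, W, h(m, W, U)) = h(U, h(s(U), s(U), m), S),  s(s(X2)) = s(s(S)),  s(s(X2)) = s(P).
Decompose h/3: zero = U,  W = h(s(U), s(U), m),  h(m, W, U) = S.
Bind U := zero; substituting into the 2 remaining equations that mention U gives: W = h(s(zero), s(zero), m),  h(m, W, zero) = S.
Bind W := h(s(zero), s(zero), m); substituting into the one remaining equation that mentions W gives: h(m, h(s(zero), s(zero), m), zero) = S.
Bind S := h(m, h(s(zero), s(zero), m), zero); substituting into the one remaining equation that mentions S gives: s(s(X2)) = s(s(h(m, h(s(zero), s(zero), m), zero))).
Decompose s/1: s(X2) = s(h(m, h(s(zero), s(zero), m), zero)).
Decompose s/1: X2 = h(m, h(s(zero), s(zero), m), zero).
Bind X2 := h(m, h(s(zero), s(zero), m), zero); substituting into the remaining equation gives: s(s(h(m, h(s(zero), s(zero), m), zero))) = s(P).
Decompose s/1: s(h(m, h(s(zero), s(zero), m), zero)) = P.
Bind P := s(h(m, h(s(zero), s(zero), m), zero)).
MGU = { U -> zero, W -> h(s(zero), s(zero), m), S -> h(m, h(s(zero), s(zero), m), zero), X2 -> h(m, h(s(zero), s(zero), m), zero), P -> s(h(m, h(s(zero), s(zero), m), zero)) }, so S -> h(m, h(s(zero), s(zero), m), zero).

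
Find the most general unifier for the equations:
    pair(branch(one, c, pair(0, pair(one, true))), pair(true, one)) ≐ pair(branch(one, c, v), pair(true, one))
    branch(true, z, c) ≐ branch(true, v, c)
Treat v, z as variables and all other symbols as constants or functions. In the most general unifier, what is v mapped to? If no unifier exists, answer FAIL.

pair(0, pair(one, true))

Decompose pair/2: branch(one, c, pair(0, pair(one, true))) ≐ branch(one, c, v),  pair(true, one) ≐ pair(true, one).
Decompose branch/3: one ≐ one,  c ≐ c,  pair(0, pair(one, true)) ≐ v.
Delete trivial equation one ≐ one.
Delete trivial equation c ≐ c.
Bind v := pair(0, pair(one, true)); substituting into the one remaining equation that mentions v gives: branch(true, z, c) ≐ branch(true, pair(0, pair(one, true)), c).
Delete trivial equation pair(true, one) ≐ pair(true, one).
Decompose branch/3: true ≐ true,  z ≐ pair(0, pair(one, true)),  c ≐ c.
Delete trivial equation true ≐ true.
Bind z := pair(0, pair(one, true)); no other remaining equation mentions z.
Delete trivial equation c ≐ c.
MGU = { v -> pair(0, pair(one, true)), z -> pair(0, pair(one, true)) }, so v -> pair(0, pair(one, true)).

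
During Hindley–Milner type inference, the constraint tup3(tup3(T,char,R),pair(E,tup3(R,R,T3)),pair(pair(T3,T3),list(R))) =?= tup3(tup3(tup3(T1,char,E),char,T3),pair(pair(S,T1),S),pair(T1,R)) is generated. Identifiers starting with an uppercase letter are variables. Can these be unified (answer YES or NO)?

Decompose tup3/3: tup3(T,char,R) =?= tup3(tup3(T1,char,E),char,T3),  pair(E,tup3(R,R,T3)) =?= pair(pair(S,T1),S),  pair(pair(T3,T3),list(R)) =?= pair(T1,R).
Decompose tup3/3: T =?= tup3(T1,char,E),  char =?= char,  R =?= T3.
Bind T := tup3(T1,char,E); no other remaining equation mentions T.
Delete trivial equation char =?= char.
Bind R := T3; substituting into the remaining equations gives: pair(E,tup3(T3,T3,T3)) =?= pair(pair(S,T1),S),  pair(pair(T3,T3),list(T3)) =?= pair(T1,T3).
Decompose pair/2: E =?= pair(S,T1),  tup3(T3,T3,T3) =?= S.
Bind E := pair(S,T1); no other remaining equation mentions E. Substituting into the earlier binding gives T := tup3(T1,char,pair(S,T1)).
Bind S := tup3(T3,T3,T3); no other remaining equation mentions S. Substituting into the earlier bindings gives T := tup3(T1,char,pair(tup3(T3,T3,T3),T1)), E := pair(tup3(T3,T3,T3),T1).
Decompose pair/2: pair(T3,T3) =?= T1,  list(T3) =?= T3.
Bind T1 := pair(T3,T3); no other remaining equation mentions T1. Substituting into the earlier bindings gives T := tup3(pair(T3,T3),char,pair(tup3(T3,T3,T3),pair(T3,T3))), E := pair(tup3(T3,T3,T3),pair(T3,T3)).
Occurs check fails: T3 occurs in list(T3); the equation T3 =?= list(T3) has no finite solution.

NO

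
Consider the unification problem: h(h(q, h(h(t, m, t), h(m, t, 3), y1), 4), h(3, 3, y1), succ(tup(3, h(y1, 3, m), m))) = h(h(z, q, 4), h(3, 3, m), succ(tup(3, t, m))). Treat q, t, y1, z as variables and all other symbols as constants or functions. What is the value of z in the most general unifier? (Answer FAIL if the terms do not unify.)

h(h(h(m, 3, m), m, h(m, 3, m)), h(m, h(m, 3, m), 3), m)

Decompose h/3: h(q, h(h(t, m, t), h(m, t, 3), y1), 4) = h(z, q, 4),  h(3, 3, y1) = h(3, 3, m),  succ(tup(3, h(y1, 3, m), m)) = succ(tup(3, t, m)).
Decompose h/3: q = z,  h(h(t, m, t), h(m, t, 3), y1) = q,  4 = 4.
Bind q := z; substituting into the one remaining equation that mentions q gives: h(h(t, m, t), h(m, t, 3), y1) = z.
Bind z := h(h(t, m, t), h(m, t, 3), y1); no other remaining equation mentions z. Substituting into the earlier binding gives q := h(h(t, m, t), h(m, t, 3), y1).
Delete trivial equation 4 = 4.
Decompose h/3: 3 = 3,  3 = 3,  y1 = m.
Delete trivial equation 3 = 3.
Delete trivial equation 3 = 3.
Bind y1 := m; substituting into the remaining equation gives: succ(tup(3, h(m, 3, m), m)) = succ(tup(3, t, m)). Substituting into the earlier bindings gives q := h(h(t, m, t), h(m, t, 3), m), z := h(h(t, m, t), h(m, t, 3), m).
Decompose succ/1: tup(3, h(m, 3, m), m) = tup(3, t, m).
Decompose tup/3: 3 = 3,  h(m, 3, m) = t,  m = m.
Delete trivial equation 3 = 3.
Bind t := h(m, 3, m); no other remaining equation mentions t. Substituting into the earlier bindings gives q := h(h(h(m, 3, m), m, h(m, 3, m)), h(m, h(m, 3, m), 3), m), z := h(h(h(m, 3, m), m, h(m, 3, m)), h(m, h(m, 3, m), 3), m).
Delete trivial equation m = m.
MGU = { q -> h(h(h(m, 3, m), m, h(m, 3, m)), h(m, h(m, 3, m), 3), m), z -> h(h(h(m, 3, m), m, h(m, 3, m)), h(m, h(m, 3, m), 3), m), y1 -> m, t -> h(m, 3, m) }, so z -> h(h(h(m, 3, m), m, h(m, 3, m)), h(m, h(m, 3, m), 3), m).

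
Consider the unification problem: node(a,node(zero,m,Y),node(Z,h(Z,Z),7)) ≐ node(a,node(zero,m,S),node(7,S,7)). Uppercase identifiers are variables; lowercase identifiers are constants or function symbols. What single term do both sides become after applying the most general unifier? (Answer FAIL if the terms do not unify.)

Decompose node/3: a ≐ a,  node(zero,m,Y) ≐ node(zero,m,S),  node(Z,h(Z,Z),7) ≐ node(7,S,7).
Delete trivial equation a ≐ a.
Decompose node/3: zero ≐ zero,  m ≐ m,  Y ≐ S.
Delete trivial equation zero ≐ zero.
Delete trivial equation m ≐ m.
Bind Y := S; no other remaining equation mentions Y.
Decompose node/3: Z ≐ 7,  h(Z,Z) ≐ S,  7 ≐ 7.
Bind Z := 7; substituting into the one remaining equation that mentions Z gives: h(7,7) ≐ S.
Bind S := h(7,7); no other remaining equation mentions S. Substituting into the earlier binding gives Y := h(7,7).
Delete trivial equation 7 ≐ 7.
Applying the MGU to either side gives node(a,node(zero,m,h(7,7)),node(7,h(7,7),7)).

node(a,node(zero,m,h(7,7)),node(7,h(7,7),7))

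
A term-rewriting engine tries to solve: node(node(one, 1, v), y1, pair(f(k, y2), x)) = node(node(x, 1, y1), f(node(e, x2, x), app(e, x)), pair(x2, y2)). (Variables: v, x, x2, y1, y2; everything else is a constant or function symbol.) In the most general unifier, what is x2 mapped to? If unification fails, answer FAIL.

Decompose node/3: node(one, 1, v) = node(x, 1, y1),  y1 = f(node(e, x2, x), app(e, x)),  pair(f(k, y2), x) = pair(x2, y2).
Decompose node/3: one = x,  1 = 1,  v = y1.
Bind x := one; substituting into the 2 remaining equations that mention x gives: y1 = f(node(e, x2, one), app(e, one)),  pair(f(k, y2), one) = pair(x2, y2).
Delete trivial equation 1 = 1.
Bind v := y1; no other remaining equation mentions v.
Bind y1 := f(node(e, x2, one), app(e, one)); no other remaining equation mentions y1. Substituting into the earlier binding gives v := f(node(e, x2, one), app(e, one)).
Decompose pair/2: f(k, y2) = x2,  one = y2.
Bind x2 := f(k, y2); no other remaining equation mentions x2. Substituting into the earlier bindings gives v := f(node(e, f(k, y2), one), app(e, one)), y1 := f(node(e, f(k, y2), one), app(e, one)).
Bind y2 := one. Substituting into the earlier bindings gives v := f(node(e, f(k, one), one), app(e, one)), y1 := f(node(e, f(k, one), one), app(e, one)), x2 := f(k, one).
MGU = { x -> one, v -> f(node(e, f(k, one), one), app(e, one)), y1 -> f(node(e, f(k, one), one), app(e, one)), x2 -> f(k, one), y2 -> one }, so x2 -> f(k, one).

f(k, one)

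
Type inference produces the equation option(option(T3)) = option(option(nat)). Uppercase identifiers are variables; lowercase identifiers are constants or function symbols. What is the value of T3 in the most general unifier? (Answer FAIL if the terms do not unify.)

Decompose option/1: option(T3) = option(nat).
Decompose option/1: T3 = nat.
Bind T3 := nat.
MGU = { T3 ↦ nat }, so T3 ↦ nat.

nat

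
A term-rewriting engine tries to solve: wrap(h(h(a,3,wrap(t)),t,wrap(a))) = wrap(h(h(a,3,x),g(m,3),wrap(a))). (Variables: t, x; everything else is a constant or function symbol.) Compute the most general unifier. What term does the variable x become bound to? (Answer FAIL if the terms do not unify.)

wrap(g(m,3))

Decompose wrap/1: h(h(a,3,wrap(t)),t,wrap(a)) = h(h(a,3,x),g(m,3),wrap(a)).
Decompose h/3: h(a,3,wrap(t)) = h(a,3,x),  t = g(m,3),  wrap(a) = wrap(a).
Decompose h/3: a = a,  3 = 3,  wrap(t) = x.
Delete trivial equation a = a.
Delete trivial equation 3 = 3.
Bind x := wrap(t); no other remaining equation mentions x.
Bind t := g(m,3); no other remaining equation mentions t. Substituting into the earlier binding gives x := wrap(g(m,3)).
Delete trivial equation wrap(a) = wrap(a).
MGU = { x -> wrap(g(m,3)), t -> g(m,3) }, so x -> wrap(g(m,3)).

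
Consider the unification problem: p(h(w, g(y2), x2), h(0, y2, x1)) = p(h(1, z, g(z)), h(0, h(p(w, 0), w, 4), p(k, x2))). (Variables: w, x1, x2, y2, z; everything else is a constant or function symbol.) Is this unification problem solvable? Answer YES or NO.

YES

Decompose p/2: h(w, g(y2), x2) = h(1, z, g(z)),  h(0, y2, x1) = h(0, h(p(w, 0), w, 4), p(k, x2)).
Decompose h/3: w = 1,  g(y2) = z,  x2 = g(z).
Bind w := 1; substituting into the one remaining equation that mentions w gives: h(0, y2, x1) = h(0, h(p(1, 0), 1, 4), p(k, x2)).
Bind z := g(y2); substituting into the one remaining equation that mentions z gives: x2 = g(g(y2)).
Bind x2 := g(g(y2)); substituting into the remaining equation gives: h(0, y2, x1) = h(0, h(p(1, 0), 1, 4), p(k, g(g(y2)))).
Decompose h/3: 0 = 0,  y2 = h(p(1, 0), 1, 4),  x1 = p(k, g(g(y2))).
Delete trivial equation 0 = 0.
Bind y2 := h(p(1, 0), 1, 4); substituting into the remaining equation gives: x1 = p(k, g(g(h(p(1, 0), 1, 4)))). Substituting into the earlier bindings gives z := g(h(p(1, 0), 1, 4)), x2 := g(g(h(p(1, 0), 1, 4))).
Bind x1 := p(k, g(g(h(p(1, 0), 1, 4)))).
No equations remain and no clash or occurs-check failure arose, so a unifier exists.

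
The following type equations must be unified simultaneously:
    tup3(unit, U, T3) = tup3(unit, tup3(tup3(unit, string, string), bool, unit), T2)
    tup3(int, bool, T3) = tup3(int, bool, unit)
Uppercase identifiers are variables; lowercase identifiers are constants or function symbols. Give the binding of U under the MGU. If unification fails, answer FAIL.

tup3(tup3(unit, string, string), bool, unit)

Decompose tup3/3: unit = unit,  U = tup3(tup3(unit, string, string), bool, unit),  T3 = T2.
Delete trivial equation unit = unit.
Bind U := tup3(tup3(unit, string, string), bool, unit); no other remaining equation mentions U.
Bind T3 := T2; substituting into the remaining equation gives: tup3(int, bool, T2) = tup3(int, bool, unit).
Decompose tup3/3: int = int,  bool = bool,  T2 = unit.
Delete trivial equation int = int.
Delete trivial equation bool = bool.
Bind T2 := unit. Substituting into the earlier binding gives T3 := unit.
MGU = { U ↦ tup3(tup3(unit, string, string), bool, unit), T3 ↦ unit, T2 ↦ unit }, so U ↦ tup3(tup3(unit, string, string), bool, unit).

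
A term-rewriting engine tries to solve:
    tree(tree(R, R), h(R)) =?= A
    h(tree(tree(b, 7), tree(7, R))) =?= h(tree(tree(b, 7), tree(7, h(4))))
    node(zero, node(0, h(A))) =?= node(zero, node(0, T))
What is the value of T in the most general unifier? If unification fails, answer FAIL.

Bind A := tree(tree(R, R), h(R)); substituting into the one remaining equation that mentions A gives: node(zero, node(0, h(tree(tree(R, R), h(R))))) =?= node(zero, node(0, T)).
Decompose h/1: tree(tree(b, 7), tree(7, R)) =?= tree(tree(b, 7), tree(7, h(4))).
Decompose tree/2: tree(b, 7) =?= tree(b, 7),  tree(7, R) =?= tree(7, h(4)).
Delete trivial equation tree(b, 7) =?= tree(b, 7).
Decompose tree/2: 7 =?= 7,  R =?= h(4).
Delete trivial equation 7 =?= 7.
Bind R := h(4); substituting into the remaining equation gives: node(zero, node(0, h(tree(tree(h(4), h(4)), h(h(4)))))) =?= node(zero, node(0, T)). Substituting into the earlier binding gives A := tree(tree(h(4), h(4)), h(h(4))).
Decompose node/2: zero =?= zero,  node(0, h(tree(tree(h(4), h(4)), h(h(4))))) =?= node(0, T).
Delete trivial equation zero =?= zero.
Decompose node/2: 0 =?= 0,  h(tree(tree(h(4), h(4)), h(h(4)))) =?= T.
Delete trivial equation 0 =?= 0.
Bind T := h(tree(tree(h(4), h(4)), h(h(4)))).
MGU = { A := tree(tree(h(4), h(4)), h(h(4))), R := h(4), T := h(tree(tree(h(4), h(4)), h(h(4)))) }, so T := h(tree(tree(h(4), h(4)), h(h(4)))).

h(tree(tree(h(4), h(4)), h(h(4))))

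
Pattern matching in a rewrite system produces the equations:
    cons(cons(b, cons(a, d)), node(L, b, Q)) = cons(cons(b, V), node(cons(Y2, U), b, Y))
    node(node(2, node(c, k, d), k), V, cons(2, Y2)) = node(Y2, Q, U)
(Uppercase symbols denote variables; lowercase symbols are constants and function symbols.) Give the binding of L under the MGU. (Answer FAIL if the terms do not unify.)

cons(node(2, node(c, k, d), k), cons(2, node(2, node(c, k, d), k)))

Decompose cons/2: cons(b, cons(a, d)) = cons(b, V),  node(L, b, Q) = node(cons(Y2, U), b, Y).
Decompose cons/2: b = b,  cons(a, d) = V.
Delete trivial equation b = b.
Bind V := cons(a, d); substituting into the one remaining equation that mentions V gives: node(node(2, node(c, k, d), k), cons(a, d), cons(2, Y2)) = node(Y2, Q, U).
Decompose node/3: L = cons(Y2, U),  b = b,  Q = Y.
Bind L := cons(Y2, U); no other remaining equation mentions L.
Delete trivial equation b = b.
Bind Q := Y; substituting into the remaining equation gives: node(node(2, node(c, k, d), k), cons(a, d), cons(2, Y2)) = node(Y2, Y, U).
Decompose node/3: node(2, node(c, k, d), k) = Y2,  cons(a, d) = Y,  cons(2, Y2) = U.
Bind Y2 := node(2, node(c, k, d), k); substituting into the one remaining equation that mentions Y2 gives: cons(2, node(2, node(c, k, d), k)) = U. Substituting into the earlier binding gives L := cons(node(2, node(c, k, d), k), U).
Bind Y := cons(a, d); no other remaining equation mentions Y. Substituting into the earlier binding gives Q := cons(a, d).
Bind U := cons(2, node(2, node(c, k, d), k)). Substituting into the earlier binding gives L := cons(node(2, node(c, k, d), k), cons(2, node(2, node(c, k, d), k))).
MGU = { V := cons(a, d), L := cons(node(2, node(c, k, d), k), cons(2, node(2, node(c, k, d), k))), Q := cons(a, d), Y2 := node(2, node(c, k, d), k), Y := cons(a, d), U := cons(2, node(2, node(c, k, d), k)) }, so L := cons(node(2, node(c, k, d), k), cons(2, node(2, node(c, k, d), k))).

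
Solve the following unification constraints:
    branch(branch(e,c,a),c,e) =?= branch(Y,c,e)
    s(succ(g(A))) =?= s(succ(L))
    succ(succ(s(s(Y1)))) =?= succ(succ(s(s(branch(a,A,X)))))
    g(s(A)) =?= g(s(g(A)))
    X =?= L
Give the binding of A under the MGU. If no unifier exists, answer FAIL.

Decompose branch/3: branch(e,c,a) =?= Y,  c =?= c,  e =?= e.
Bind Y := branch(e,c,a); no other remaining equation mentions Y.
Delete trivial equation c =?= c.
Delete trivial equation e =?= e.
Decompose s/1: succ(g(A)) =?= succ(L).
Decompose succ/1: g(A) =?= L.
Bind L := g(A); substituting into the one remaining equation that mentions L gives: X =?= g(A).
Decompose succ/1: succ(s(s(Y1))) =?= succ(s(s(branch(a,A,X)))).
Decompose succ/1: s(s(Y1)) =?= s(s(branch(a,A,X))).
Decompose s/1: s(Y1) =?= s(branch(a,A,X)).
Decompose s/1: Y1 =?= branch(a,A,X).
Bind Y1 := branch(a,A,X); no other remaining equation mentions Y1.
Decompose g/1: s(A) =?= s(g(A)).
Decompose s/1: A =?= g(A).
Occurs check fails: A occurs in g(A); the equation A =?= g(A) has no finite solution.

FAIL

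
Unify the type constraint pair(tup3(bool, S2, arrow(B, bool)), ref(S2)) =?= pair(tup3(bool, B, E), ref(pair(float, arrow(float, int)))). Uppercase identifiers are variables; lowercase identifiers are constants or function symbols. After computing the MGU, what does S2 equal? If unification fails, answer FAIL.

Decompose pair/2: tup3(bool, S2, arrow(B, bool)) =?= tup3(bool, B, E),  ref(S2) =?= ref(pair(float, arrow(float, int))).
Decompose tup3/3: bool =?= bool,  S2 =?= B,  arrow(B, bool) =?= E.
Delete trivial equation bool =?= bool.
Bind S2 := B; substituting into the one remaining equation that mentions S2 gives: ref(B) =?= ref(pair(float, arrow(float, int))).
Bind E := arrow(B, bool); no other remaining equation mentions E.
Decompose ref/1: B =?= pair(float, arrow(float, int)).
Bind B := pair(float, arrow(float, int)). Substituting into the earlier bindings gives S2 := pair(float, arrow(float, int)), E := arrow(pair(float, arrow(float, int)), bool).
MGU = { S2 ↦ pair(float, arrow(float, int)), E ↦ arrow(pair(float, arrow(float, int)), bool), B ↦ pair(float, arrow(float, int)) }, so S2 ↦ pair(float, arrow(float, int)).

pair(float, arrow(float, int))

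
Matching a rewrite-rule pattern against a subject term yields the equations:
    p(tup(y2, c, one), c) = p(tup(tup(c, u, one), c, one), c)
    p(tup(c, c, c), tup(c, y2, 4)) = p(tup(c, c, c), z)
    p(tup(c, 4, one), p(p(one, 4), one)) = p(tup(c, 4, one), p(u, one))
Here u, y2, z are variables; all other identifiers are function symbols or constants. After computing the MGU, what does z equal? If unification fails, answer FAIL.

Decompose p/2: tup(y2, c, one) = tup(tup(c, u, one), c, one),  c = c.
Decompose tup/3: y2 = tup(c, u, one),  c = c,  one = one.
Bind y2 := tup(c, u, one); substituting into the one remaining equation that mentions y2 gives: p(tup(c, c, c), tup(c, tup(c, u, one), 4)) = p(tup(c, c, c), z).
Delete trivial equation c = c.
Delete trivial equation one = one.
Delete trivial equation c = c.
Decompose p/2: tup(c, c, c) = tup(c, c, c),  tup(c, tup(c, u, one), 4) = z.
Delete trivial equation tup(c, c, c) = tup(c, c, c).
Bind z := tup(c, tup(c, u, one), 4); no other remaining equation mentions z.
Decompose p/2: tup(c, 4, one) = tup(c, 4, one),  p(p(one, 4), one) = p(u, one).
Delete trivial equation tup(c, 4, one) = tup(c, 4, one).
Decompose p/2: p(one, 4) = u,  one = one.
Bind u := p(one, 4); no other remaining equation mentions u. Substituting into the earlier bindings gives y2 := tup(c, p(one, 4), one), z := tup(c, tup(c, p(one, 4), one), 4).
Delete trivial equation one = one.
MGU = { y2 := tup(c, p(one, 4), one), z := tup(c, tup(c, p(one, 4), one), 4), u := p(one, 4) }, so z := tup(c, tup(c, p(one, 4), one), 4).

tup(c, tup(c, p(one, 4), one), 4)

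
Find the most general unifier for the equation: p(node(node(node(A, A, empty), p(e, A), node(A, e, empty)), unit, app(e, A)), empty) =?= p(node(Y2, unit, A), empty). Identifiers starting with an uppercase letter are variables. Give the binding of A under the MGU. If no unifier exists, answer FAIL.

FAIL

Decompose p/2: node(node(node(A, A, empty), p(e, A), node(A, e, empty)), unit, app(e, A)) =?= node(Y2, unit, A),  empty =?= empty.
Decompose node/3: node(node(A, A, empty), p(e, A), node(A, e, empty)) =?= Y2,  unit =?= unit,  app(e, A) =?= A.
Bind Y2 := node(node(A, A, empty), p(e, A), node(A, e, empty)); no other remaining equation mentions Y2.
Delete trivial equation unit =?= unit.
Occurs check fails: A occurs in app(e, A); the equation A =?= app(e, A) has no finite solution.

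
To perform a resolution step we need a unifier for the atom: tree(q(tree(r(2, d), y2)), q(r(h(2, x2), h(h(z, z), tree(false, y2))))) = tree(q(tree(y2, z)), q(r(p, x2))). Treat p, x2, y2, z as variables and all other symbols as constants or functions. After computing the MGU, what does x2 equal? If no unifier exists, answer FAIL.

Decompose tree/2: q(tree(r(2, d), y2)) = q(tree(y2, z)),  q(r(h(2, x2), h(h(z, z), tree(false, y2)))) = q(r(p, x2)).
Decompose q/1: tree(r(2, d), y2) = tree(y2, z).
Decompose tree/2: r(2, d) = y2,  y2 = z.
Bind y2 := r(2, d); substituting into the remaining equations gives: r(2, d) = z,  q(r(h(2, x2), h(h(z, z), tree(false, r(2, d))))) = q(r(p, x2)).
Bind z := r(2, d); substituting into the remaining equation gives: q(r(h(2, x2), h(h(r(2, d), r(2, d)), tree(false, r(2, d))))) = q(r(p, x2)).
Decompose q/1: r(h(2, x2), h(h(r(2, d), r(2, d)), tree(false, r(2, d)))) = r(p, x2).
Decompose r/2: h(2, x2) = p,  h(h(r(2, d), r(2, d)), tree(false, r(2, d))) = x2.
Bind p := h(2, x2); no other remaining equation mentions p.
Bind x2 := h(h(r(2, d), r(2, d)), tree(false, r(2, d))). Substituting into the earlier binding gives p := h(2, h(h(r(2, d), r(2, d)), tree(false, r(2, d)))).
MGU = { y2 := r(2, d), z := r(2, d), p := h(2, h(h(r(2, d), r(2, d)), tree(false, r(2, d)))), x2 := h(h(r(2, d), r(2, d)), tree(false, r(2, d))) }, so x2 := h(h(r(2, d), r(2, d)), tree(false, r(2, d))).

h(h(r(2, d), r(2, d)), tree(false, r(2, d)))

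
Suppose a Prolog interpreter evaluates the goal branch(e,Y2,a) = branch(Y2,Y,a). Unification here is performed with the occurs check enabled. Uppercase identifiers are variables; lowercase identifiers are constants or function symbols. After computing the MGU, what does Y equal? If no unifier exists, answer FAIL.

e

Decompose branch/3: e = Y2,  Y2 = Y,  a = a.
Bind Y2 := e; substituting into the one remaining equation that mentions Y2 gives: e = Y.
Bind Y := e; no other remaining equation mentions Y.
Delete trivial equation a = a.
MGU = { Y2 ↦ e, Y ↦ e }, so Y ↦ e.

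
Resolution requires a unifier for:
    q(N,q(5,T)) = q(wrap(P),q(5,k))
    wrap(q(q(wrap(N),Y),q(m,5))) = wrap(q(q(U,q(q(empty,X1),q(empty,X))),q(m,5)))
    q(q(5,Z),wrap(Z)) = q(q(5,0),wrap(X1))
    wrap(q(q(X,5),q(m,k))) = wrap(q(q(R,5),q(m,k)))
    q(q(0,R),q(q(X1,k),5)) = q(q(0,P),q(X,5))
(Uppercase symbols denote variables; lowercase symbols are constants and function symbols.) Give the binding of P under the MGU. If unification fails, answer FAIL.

q(0,k)

Decompose q/2: N = wrap(P),  q(5,T) = q(5,k).
Bind N := wrap(P); substituting into the one remaining equation that mentions N gives: wrap(q(q(wrap(wrap(P)),Y),q(m,5))) = wrap(q(q(U,q(q(empty,X1),q(empty,X))),q(m,5))).
Decompose q/2: 5 = 5,  T = k.
Delete trivial equation 5 = 5.
Bind T := k; no other remaining equation mentions T.
Decompose wrap/1: q(q(wrap(wrap(P)),Y),q(m,5)) = q(q(U,q(q(empty,X1),q(empty,X))),q(m,5)).
Decompose q/2: q(wrap(wrap(P)),Y) = q(U,q(q(empty,X1),q(empty,X))),  q(m,5) = q(m,5).
Decompose q/2: wrap(wrap(P)) = U,  Y = q(q(empty,X1),q(empty,X)).
Bind U := wrap(wrap(P)); no other remaining equation mentions U.
Bind Y := q(q(empty,X1),q(empty,X)); no other remaining equation mentions Y.
Delete trivial equation q(m,5) = q(m,5).
Decompose q/2: q(5,Z) = q(5,0),  wrap(Z) = wrap(X1).
Decompose q/2: 5 = 5,  Z = 0.
Delete trivial equation 5 = 5.
Bind Z := 0; substituting into the one remaining equation that mentions Z gives: wrap(0) = wrap(X1).
Decompose wrap/1: 0 = X1.
Bind X1 := 0; substituting into the one remaining equation that mentions X1 gives: q(q(0,R),q(q(0,k),5)) = q(q(0,P),q(X,5)). Substituting into the earlier binding gives Y := q(q(empty,0),q(empty,X)).
Decompose wrap/1: q(q(X,5),q(m,k)) = q(q(R,5),q(m,k)).
Decompose q/2: q(X,5) = q(R,5),  q(m,k) = q(m,k).
Decompose q/2: X = R,  5 = 5.
Bind X := R; substituting into the one remaining equation that mentions X gives: q(q(0,R),q(q(0,k),5)) = q(q(0,P),q(R,5)). Substituting into the earlier binding gives Y := q(q(empty,0),q(empty,R)).
Delete trivial equation 5 = 5.
Delete trivial equation q(m,k) = q(m,k).
Decompose q/2: q(0,R) = q(0,P),  q(q(0,k),5) = q(R,5).
Decompose q/2: 0 = 0,  R = P.
Delete trivial equation 0 = 0.
Bind R := P; substituting into the remaining equation gives: q(q(0,k),5) = q(P,5). Substituting into the earlier bindings gives Y := q(q(empty,0),q(empty,P)), X := P.
Decompose q/2: q(0,k) = P,  5 = 5.
Bind P := q(0,k); no other remaining equation mentions P. Substituting into the earlier bindings gives N := wrap(q(0,k)), U := wrap(wrap(q(0,k))), Y := q(q(empty,0),q(empty,q(0,k))), X := q(0,k), R := q(0,k).
Delete trivial equation 5 = 5.
MGU = { N -> wrap(q(0,k)), T -> k, U -> wrap(wrap(q(0,k))), Y -> q(q(empty,0),q(empty,q(0,k))), Z -> 0, X1 -> 0, X -> q(0,k), R -> q(0,k), P -> q(0,k) }, so P -> q(0,k).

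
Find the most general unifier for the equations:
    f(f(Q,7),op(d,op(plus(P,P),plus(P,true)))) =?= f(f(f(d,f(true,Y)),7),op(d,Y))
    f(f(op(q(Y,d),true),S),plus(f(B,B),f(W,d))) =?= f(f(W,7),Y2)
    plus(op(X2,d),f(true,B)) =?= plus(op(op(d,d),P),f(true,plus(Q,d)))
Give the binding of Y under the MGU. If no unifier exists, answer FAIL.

op(plus(d,d),plus(d,true))

Decompose f/2: f(Q,7) =?= f(f(d,f(true,Y)),7),  op(d,op(plus(P,P),plus(P,true))) =?= op(d,Y).
Decompose f/2: Q =?= f(d,f(true,Y)),  7 =?= 7.
Bind Q := f(d,f(true,Y)); substituting into the one remaining equation that mentions Q gives: plus(op(X2,d),f(true,B)) =?= plus(op(op(d,d),P),f(true,plus(f(d,f(true,Y)),d))).
Delete trivial equation 7 =?= 7.
Decompose op/2: d =?= d,  op(plus(P,P),plus(P,true)) =?= Y.
Delete trivial equation d =?= d.
Bind Y := op(plus(P,P),plus(P,true)); substituting into the remaining equations gives: f(f(op(q(op(plus(P,P),plus(P,true)),d),true),S),plus(f(B,B),f(W,d))) =?= f(f(W,7),Y2),  plus(op(X2,d),f(true,B)) =?= plus(op(op(d,d),P),f(true,plus(f(d,f(true,op(plus(P,P),plus(P,true)))),d))). Substituting into the earlier binding gives Q := f(d,f(true,op(plus(P,P),plus(P,true)))).
Decompose f/2: f(op(q(op(plus(P,P),plus(P,true)),d),true),S) =?= f(W,7),  plus(f(B,B),f(W,d)) =?= Y2.
Decompose f/2: op(q(op(plus(P,P),plus(P,true)),d),true) =?= W,  S =?= 7.
Bind W := op(q(op(plus(P,P),plus(P,true)),d),true); substituting into the one remaining equation that mentions W gives: plus(f(B,B),f(op(q(op(plus(P,P),plus(P,true)),d),true),d)) =?= Y2.
Bind S := 7; no other remaining equation mentions S.
Bind Y2 := plus(f(B,B),f(op(q(op(plus(P,P),plus(P,true)),d),true),d)); no other remaining equation mentions Y2.
Decompose plus/2: op(X2,d) =?= op(op(d,d),P),  f(true,B) =?= f(true,plus(f(d,f(true,op(plus(P,P),plus(P,true)))),d)).
Decompose op/2: X2 =?= op(d,d),  d =?= P.
Bind X2 := op(d,d); no other remaining equation mentions X2.
Bind P := d; substituting into the remaining equation gives: f(true,B) =?= f(true,plus(f(d,f(true,op(plus(d,d),plus(d,true)))),d)). Substituting into the earlier bindings gives Q := f(d,f(true,op(plus(d,d),plus(d,true)))), Y := op(plus(d,d),plus(d,true)), W := op(q(op(plus(d,d),plus(d,true)),d),true), Y2 := plus(f(B,B),f(op(q(op(plus(d,d),plus(d,true)),d),true),d)).
Decompose f/2: true =?= true,  B =?= plus(f(d,f(true,op(plus(d,d),plus(d,true)))),d).
Delete trivial equation true =?= true.
Bind B := plus(f(d,f(true,op(plus(d,d),plus(d,true)))),d). Substituting into the earlier binding gives Y2 := plus(f(plus(f(d,f(true,op(plus(d,d),plus(d,true)))),d),plus(f(d,f(true,op(plus(d,d),plus(d,true)))),d)),f(op(q(op(plus(d,d),plus(d,true)),d),true),d)).
MGU = { Q ↦ f(d,f(true,op(plus(d,d),plus(d,true)))), Y ↦ op(plus(d,d),plus(d,true)), W ↦ op(q(op(plus(d,d),plus(d,true)),d),true), S ↦ 7, Y2 ↦ plus(f(plus(f(d,f(true,op(plus(d,d),plus(d,true)))),d),plus(f(d,f(true,op(plus(d,d),plus(d,true)))),d)),f(op(q(op(plus(d,d),plus(d,true)),d),true),d)), X2 ↦ op(d,d), P ↦ d, B ↦ plus(f(d,f(true,op(plus(d,d),plus(d,true)))),d) }, so Y ↦ op(plus(d,d),plus(d,true)).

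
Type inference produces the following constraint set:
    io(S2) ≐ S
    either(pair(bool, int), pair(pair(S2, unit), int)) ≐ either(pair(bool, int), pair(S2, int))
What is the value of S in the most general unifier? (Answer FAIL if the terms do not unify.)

Bind S := io(S2); no other remaining equation mentions S.
Decompose either/2: pair(bool, int) ≐ pair(bool, int),  pair(pair(S2, unit), int) ≐ pair(S2, int).
Delete trivial equation pair(bool, int) ≐ pair(bool, int).
Decompose pair/2: pair(S2, unit) ≐ S2,  int ≐ int.
Occurs check fails: S2 occurs in pair(S2, unit); the equation S2 ≐ pair(S2, unit) has no finite solution.

FAIL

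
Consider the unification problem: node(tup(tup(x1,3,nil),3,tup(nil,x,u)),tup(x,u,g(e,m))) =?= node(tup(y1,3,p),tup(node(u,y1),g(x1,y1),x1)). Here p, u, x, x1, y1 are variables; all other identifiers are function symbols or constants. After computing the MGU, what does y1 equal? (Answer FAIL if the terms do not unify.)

Decompose node/2: tup(tup(x1,3,nil),3,tup(nil,x,u)) =?= tup(y1,3,p),  tup(x,u,g(e,m)) =?= tup(node(u,y1),g(x1,y1),x1).
Decompose tup/3: tup(x1,3,nil) =?= y1,  3 =?= 3,  tup(nil,x,u) =?= p.
Bind y1 := tup(x1,3,nil); substituting into the one remaining equation that mentions y1 gives: tup(x,u,g(e,m)) =?= tup(node(u,tup(x1,3,nil)),g(x1,tup(x1,3,nil)),x1).
Delete trivial equation 3 =?= 3.
Bind p := tup(nil,x,u); no other remaining equation mentions p.
Decompose tup/3: x =?= node(u,tup(x1,3,nil)),  u =?= g(x1,tup(x1,3,nil)),  g(e,m) =?= x1.
Bind x := node(u,tup(x1,3,nil)); no other remaining equation mentions x. Substituting into the earlier binding gives p := tup(nil,node(u,tup(x1,3,nil)),u).
Bind u := g(x1,tup(x1,3,nil)); no other remaining equation mentions u. Substituting into the earlier bindings gives p := tup(nil,node(g(x1,tup(x1,3,nil)),tup(x1,3,nil)),g(x1,tup(x1,3,nil))), x := node(g(x1,tup(x1,3,nil)),tup(x1,3,nil)).
Bind x1 := g(e,m). Substituting into the earlier bindings gives y1 := tup(g(e,m),3,nil), p := tup(nil,node(g(g(e,m),tup(g(e,m),3,nil)),tup(g(e,m),3,nil)),g(g(e,m),tup(g(e,m),3,nil))), x := node(g(g(e,m),tup(g(e,m),3,nil)),tup(g(e,m),3,nil)), u := g(g(e,m),tup(g(e,m),3,nil)).
MGU = { y1 := tup(g(e,m),3,nil), p := tup(nil,node(g(g(e,m),tup(g(e,m),3,nil)),tup(g(e,m),3,nil)),g(g(e,m),tup(g(e,m),3,nil))), x := node(g(g(e,m),tup(g(e,m),3,nil)),tup(g(e,m),3,nil)), u := g(g(e,m),tup(g(e,m),3,nil)), x1 := g(e,m) }, so y1 := tup(g(e,m),3,nil).

tup(g(e,m),3,nil)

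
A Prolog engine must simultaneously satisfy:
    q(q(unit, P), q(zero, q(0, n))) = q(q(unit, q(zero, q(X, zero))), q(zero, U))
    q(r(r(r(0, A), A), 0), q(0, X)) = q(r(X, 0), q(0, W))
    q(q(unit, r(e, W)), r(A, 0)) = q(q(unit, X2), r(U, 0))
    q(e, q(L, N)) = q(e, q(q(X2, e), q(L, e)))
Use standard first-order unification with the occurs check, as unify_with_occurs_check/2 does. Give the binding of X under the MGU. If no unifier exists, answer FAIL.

r(r(0, q(0, n)), q(0, n))

Decompose q/2: q(unit, P) = q(unit, q(zero, q(X, zero))),  q(zero, q(0, n)) = q(zero, U).
Decompose q/2: unit = unit,  P = q(zero, q(X, zero)).
Delete trivial equation unit = unit.
Bind P := q(zero, q(X, zero)); no other remaining equation mentions P.
Decompose q/2: zero = zero,  q(0, n) = U.
Delete trivial equation zero = zero.
Bind U := q(0, n); substituting into the one remaining equation that mentions U gives: q(q(unit, r(e, W)), r(A, 0)) = q(q(unit, X2), r(q(0, n), 0)).
Decompose q/2: r(r(r(0, A), A), 0) = r(X, 0),  q(0, X) = q(0, W).
Decompose r/2: r(r(0, A), A) = X,  0 = 0.
Bind X := r(r(0, A), A); substituting into the one remaining equation that mentions X gives: q(0, r(r(0, A), A)) = q(0, W). Substituting into the earlier binding gives P := q(zero, q(r(r(0, A), A), zero)).
Delete trivial equation 0 = 0.
Decompose q/2: 0 = 0,  r(r(0, A), A) = W.
Delete trivial equation 0 = 0.
Bind W := r(r(0, A), A); substituting into the one remaining equation that mentions W gives: q(q(unit, r(e, r(r(0, A), A))), r(A, 0)) = q(q(unit, X2), r(q(0, n), 0)).
Decompose q/2: q(unit, r(e, r(r(0, A), A))) = q(unit, X2),  r(A, 0) = r(q(0, n), 0).
Decompose q/2: unit = unit,  r(e, r(r(0, A), A)) = X2.
Delete trivial equation unit = unit.
Bind X2 := r(e, r(r(0, A), A)); substituting into the one remaining equation that mentions X2 gives: q(e, q(L, N)) = q(e, q(q(r(e, r(r(0, A), A)), e), q(L, e))).
Decompose r/2: A = q(0, n),  0 = 0.
Bind A := q(0, n); substituting into the one remaining equation that mentions A gives: q(e, q(L, N)) = q(e, q(q(r(e, r(r(0, q(0, n)), q(0, n))), e), q(L, e))). Substituting into the earlier bindings gives P := q(zero, q(r(r(0, q(0, n)), q(0, n)), zero)), X := r(r(0, q(0, n)), q(0, n)), W := r(r(0, q(0, n)), q(0, n)), X2 := r(e, r(r(0, q(0, n)), q(0, n))).
Delete trivial equation 0 = 0.
Decompose q/2: e = e,  q(L, N) = q(q(r(e, r(r(0, q(0, n)), q(0, n))), e), q(L, e)).
Delete trivial equation e = e.
Decompose q/2: L = q(r(e, r(r(0, q(0, n)), q(0, n))), e),  N = q(L, e).
Bind L := q(r(e, r(r(0, q(0, n)), q(0, n))), e); substituting into the remaining equation gives: N = q(q(r(e, r(r(0, q(0, n)), q(0, n))), e), e).
Bind N := q(q(r(e, r(r(0, q(0, n)), q(0, n))), e), e).
MGU = { P -> q(zero, q(r(r(0, q(0, n)), q(0, n)), zero)), U -> q(0, n), X -> r(r(0, q(0, n)), q(0, n)), W -> r(r(0, q(0, n)), q(0, n)), X2 -> r(e, r(r(0, q(0, n)), q(0, n))), A -> q(0, n), L -> q(r(e, r(r(0, q(0, n)), q(0, n))), e), N -> q(q(r(e, r(r(0, q(0, n)), q(0, n))), e), e) }, so X -> r(r(0, q(0, n)), q(0, n)).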